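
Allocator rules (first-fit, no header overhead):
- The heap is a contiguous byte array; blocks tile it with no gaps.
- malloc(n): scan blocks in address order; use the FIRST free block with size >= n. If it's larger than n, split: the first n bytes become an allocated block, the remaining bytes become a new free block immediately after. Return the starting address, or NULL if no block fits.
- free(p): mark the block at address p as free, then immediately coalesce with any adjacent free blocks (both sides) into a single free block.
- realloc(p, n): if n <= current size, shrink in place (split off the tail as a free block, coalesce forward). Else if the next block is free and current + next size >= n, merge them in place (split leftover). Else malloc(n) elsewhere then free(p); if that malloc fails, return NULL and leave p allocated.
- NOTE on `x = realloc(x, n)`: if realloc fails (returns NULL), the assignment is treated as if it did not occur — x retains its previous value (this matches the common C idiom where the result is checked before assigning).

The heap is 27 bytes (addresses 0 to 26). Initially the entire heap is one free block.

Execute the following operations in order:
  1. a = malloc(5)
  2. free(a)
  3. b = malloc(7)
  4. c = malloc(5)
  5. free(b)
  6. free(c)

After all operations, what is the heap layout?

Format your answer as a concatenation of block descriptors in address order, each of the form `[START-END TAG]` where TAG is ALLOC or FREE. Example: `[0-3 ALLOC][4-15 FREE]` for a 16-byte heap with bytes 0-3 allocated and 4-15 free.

Op 1: a = malloc(5) -> a = 0; heap: [0-4 ALLOC][5-26 FREE]
Op 2: free(a) -> (freed a); heap: [0-26 FREE]
Op 3: b = malloc(7) -> b = 0; heap: [0-6 ALLOC][7-26 FREE]
Op 4: c = malloc(5) -> c = 7; heap: [0-6 ALLOC][7-11 ALLOC][12-26 FREE]
Op 5: free(b) -> (freed b); heap: [0-6 FREE][7-11 ALLOC][12-26 FREE]
Op 6: free(c) -> (freed c); heap: [0-26 FREE]

Answer: [0-26 FREE]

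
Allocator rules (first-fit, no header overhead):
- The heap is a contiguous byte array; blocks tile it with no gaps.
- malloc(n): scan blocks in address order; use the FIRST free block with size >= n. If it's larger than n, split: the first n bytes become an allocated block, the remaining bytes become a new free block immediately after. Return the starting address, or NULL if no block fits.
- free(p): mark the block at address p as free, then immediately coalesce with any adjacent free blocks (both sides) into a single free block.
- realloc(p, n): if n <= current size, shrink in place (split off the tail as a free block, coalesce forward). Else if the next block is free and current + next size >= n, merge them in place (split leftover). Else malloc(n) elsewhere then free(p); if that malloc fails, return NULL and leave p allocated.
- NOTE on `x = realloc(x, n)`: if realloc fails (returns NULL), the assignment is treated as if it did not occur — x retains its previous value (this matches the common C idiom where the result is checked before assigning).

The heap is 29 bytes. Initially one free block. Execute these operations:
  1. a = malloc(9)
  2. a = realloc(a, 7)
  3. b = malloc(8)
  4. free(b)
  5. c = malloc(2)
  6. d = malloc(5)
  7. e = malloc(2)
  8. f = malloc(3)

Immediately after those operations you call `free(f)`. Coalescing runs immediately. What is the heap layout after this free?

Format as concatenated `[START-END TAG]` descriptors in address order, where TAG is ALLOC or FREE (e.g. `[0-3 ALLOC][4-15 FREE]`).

Answer: [0-6 ALLOC][7-8 ALLOC][9-13 ALLOC][14-15 ALLOC][16-28 FREE]

Derivation:
Op 1: a = malloc(9) -> a = 0; heap: [0-8 ALLOC][9-28 FREE]
Op 2: a = realloc(a, 7) -> a = 0; heap: [0-6 ALLOC][7-28 FREE]
Op 3: b = malloc(8) -> b = 7; heap: [0-6 ALLOC][7-14 ALLOC][15-28 FREE]
Op 4: free(b) -> (freed b); heap: [0-6 ALLOC][7-28 FREE]
Op 5: c = malloc(2) -> c = 7; heap: [0-6 ALLOC][7-8 ALLOC][9-28 FREE]
Op 6: d = malloc(5) -> d = 9; heap: [0-6 ALLOC][7-8 ALLOC][9-13 ALLOC][14-28 FREE]
Op 7: e = malloc(2) -> e = 14; heap: [0-6 ALLOC][7-8 ALLOC][9-13 ALLOC][14-15 ALLOC][16-28 FREE]
Op 8: f = malloc(3) -> f = 16; heap: [0-6 ALLOC][7-8 ALLOC][9-13 ALLOC][14-15 ALLOC][16-18 ALLOC][19-28 FREE]
free(f): f = 16 -> block [16-18 ALLOC]; mark free, coalesce with adjacent free neighbors -> [0-6 ALLOC][7-8 ALLOC][9-13 ALLOC][14-15 ALLOC][16-28 FREE]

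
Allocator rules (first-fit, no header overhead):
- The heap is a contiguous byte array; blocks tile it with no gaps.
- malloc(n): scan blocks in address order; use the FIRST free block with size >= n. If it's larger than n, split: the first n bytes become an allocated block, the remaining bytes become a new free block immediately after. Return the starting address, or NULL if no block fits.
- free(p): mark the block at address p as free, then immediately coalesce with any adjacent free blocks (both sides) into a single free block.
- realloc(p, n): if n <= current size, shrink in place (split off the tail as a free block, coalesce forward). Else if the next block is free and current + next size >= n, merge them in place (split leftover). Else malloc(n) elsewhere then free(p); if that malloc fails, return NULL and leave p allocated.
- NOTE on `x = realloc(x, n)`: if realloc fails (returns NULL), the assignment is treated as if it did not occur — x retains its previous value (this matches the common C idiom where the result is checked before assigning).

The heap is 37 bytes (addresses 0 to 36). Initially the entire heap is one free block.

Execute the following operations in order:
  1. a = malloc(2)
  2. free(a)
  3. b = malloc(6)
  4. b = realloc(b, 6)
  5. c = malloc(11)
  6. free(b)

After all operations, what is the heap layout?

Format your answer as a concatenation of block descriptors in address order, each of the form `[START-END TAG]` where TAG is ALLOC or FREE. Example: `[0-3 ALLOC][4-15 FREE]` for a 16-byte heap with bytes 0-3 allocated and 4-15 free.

Answer: [0-5 FREE][6-16 ALLOC][17-36 FREE]

Derivation:
Op 1: a = malloc(2) -> a = 0; heap: [0-1 ALLOC][2-36 FREE]
Op 2: free(a) -> (freed a); heap: [0-36 FREE]
Op 3: b = malloc(6) -> b = 0; heap: [0-5 ALLOC][6-36 FREE]
Op 4: b = realloc(b, 6) -> b = 0; heap: [0-5 ALLOC][6-36 FREE]
Op 5: c = malloc(11) -> c = 6; heap: [0-5 ALLOC][6-16 ALLOC][17-36 FREE]
Op 6: free(b) -> (freed b); heap: [0-5 FREE][6-16 ALLOC][17-36 FREE]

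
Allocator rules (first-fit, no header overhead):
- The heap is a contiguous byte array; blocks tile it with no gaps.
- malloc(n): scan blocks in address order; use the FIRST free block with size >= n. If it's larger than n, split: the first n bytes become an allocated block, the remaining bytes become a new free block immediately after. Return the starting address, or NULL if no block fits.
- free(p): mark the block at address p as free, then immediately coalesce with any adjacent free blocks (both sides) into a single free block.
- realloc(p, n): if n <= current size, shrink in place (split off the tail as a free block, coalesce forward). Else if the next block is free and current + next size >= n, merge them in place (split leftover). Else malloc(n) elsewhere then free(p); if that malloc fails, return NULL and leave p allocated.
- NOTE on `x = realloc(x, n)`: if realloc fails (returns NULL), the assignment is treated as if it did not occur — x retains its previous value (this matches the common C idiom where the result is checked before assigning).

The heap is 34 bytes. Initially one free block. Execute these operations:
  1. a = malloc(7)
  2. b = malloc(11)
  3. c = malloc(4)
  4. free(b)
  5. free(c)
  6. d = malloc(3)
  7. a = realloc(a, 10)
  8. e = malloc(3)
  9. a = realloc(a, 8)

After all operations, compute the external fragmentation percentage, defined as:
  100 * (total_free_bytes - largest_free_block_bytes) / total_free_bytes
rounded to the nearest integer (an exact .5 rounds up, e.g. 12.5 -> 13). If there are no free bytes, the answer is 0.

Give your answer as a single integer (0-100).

Answer: 20

Derivation:
Op 1: a = malloc(7) -> a = 0; heap: [0-6 ALLOC][7-33 FREE]
Op 2: b = malloc(11) -> b = 7; heap: [0-6 ALLOC][7-17 ALLOC][18-33 FREE]
Op 3: c = malloc(4) -> c = 18; heap: [0-6 ALLOC][7-17 ALLOC][18-21 ALLOC][22-33 FREE]
Op 4: free(b) -> (freed b); heap: [0-6 ALLOC][7-17 FREE][18-21 ALLOC][22-33 FREE]
Op 5: free(c) -> (freed c); heap: [0-6 ALLOC][7-33 FREE]
Op 6: d = malloc(3) -> d = 7; heap: [0-6 ALLOC][7-9 ALLOC][10-33 FREE]
Op 7: a = realloc(a, 10) -> a = 10; heap: [0-6 FREE][7-9 ALLOC][10-19 ALLOC][20-33 FREE]
Op 8: e = malloc(3) -> e = 0; heap: [0-2 ALLOC][3-6 FREE][7-9 ALLOC][10-19 ALLOC][20-33 FREE]
Op 9: a = realloc(a, 8) -> a = 10; heap: [0-2 ALLOC][3-6 FREE][7-9 ALLOC][10-17 ALLOC][18-33 FREE]
Free blocks: [4 16] total_free=20 largest=16 -> 100*(20-16)/20 = 400/20 = 20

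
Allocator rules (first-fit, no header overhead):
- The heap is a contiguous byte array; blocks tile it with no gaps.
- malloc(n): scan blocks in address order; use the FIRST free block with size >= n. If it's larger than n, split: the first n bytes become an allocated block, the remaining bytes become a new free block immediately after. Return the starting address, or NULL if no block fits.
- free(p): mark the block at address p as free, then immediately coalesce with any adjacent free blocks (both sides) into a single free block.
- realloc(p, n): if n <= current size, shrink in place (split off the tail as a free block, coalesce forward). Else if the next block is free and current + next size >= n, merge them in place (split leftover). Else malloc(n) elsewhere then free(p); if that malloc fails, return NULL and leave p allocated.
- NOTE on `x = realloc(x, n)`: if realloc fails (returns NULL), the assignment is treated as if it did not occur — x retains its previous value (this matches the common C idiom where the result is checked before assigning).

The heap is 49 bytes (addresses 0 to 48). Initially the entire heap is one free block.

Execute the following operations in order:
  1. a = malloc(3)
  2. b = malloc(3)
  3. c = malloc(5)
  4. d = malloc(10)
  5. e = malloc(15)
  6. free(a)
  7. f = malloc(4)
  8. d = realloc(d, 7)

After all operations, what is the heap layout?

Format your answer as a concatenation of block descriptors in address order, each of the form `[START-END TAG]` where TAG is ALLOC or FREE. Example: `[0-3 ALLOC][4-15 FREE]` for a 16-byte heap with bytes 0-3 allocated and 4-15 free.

Answer: [0-2 FREE][3-5 ALLOC][6-10 ALLOC][11-17 ALLOC][18-20 FREE][21-35 ALLOC][36-39 ALLOC][40-48 FREE]

Derivation:
Op 1: a = malloc(3) -> a = 0; heap: [0-2 ALLOC][3-48 FREE]
Op 2: b = malloc(3) -> b = 3; heap: [0-2 ALLOC][3-5 ALLOC][6-48 FREE]
Op 3: c = malloc(5) -> c = 6; heap: [0-2 ALLOC][3-5 ALLOC][6-10 ALLOC][11-48 FREE]
Op 4: d = malloc(10) -> d = 11; heap: [0-2 ALLOC][3-5 ALLOC][6-10 ALLOC][11-20 ALLOC][21-48 FREE]
Op 5: e = malloc(15) -> e = 21; heap: [0-2 ALLOC][3-5 ALLOC][6-10 ALLOC][11-20 ALLOC][21-35 ALLOC][36-48 FREE]
Op 6: free(a) -> (freed a); heap: [0-2 FREE][3-5 ALLOC][6-10 ALLOC][11-20 ALLOC][21-35 ALLOC][36-48 FREE]
Op 7: f = malloc(4) -> f = 36; heap: [0-2 FREE][3-5 ALLOC][6-10 ALLOC][11-20 ALLOC][21-35 ALLOC][36-39 ALLOC][40-48 FREE]
Op 8: d = realloc(d, 7) -> d = 11; heap: [0-2 FREE][3-5 ALLOC][6-10 ALLOC][11-17 ALLOC][18-20 FREE][21-35 ALLOC][36-39 ALLOC][40-48 FREE]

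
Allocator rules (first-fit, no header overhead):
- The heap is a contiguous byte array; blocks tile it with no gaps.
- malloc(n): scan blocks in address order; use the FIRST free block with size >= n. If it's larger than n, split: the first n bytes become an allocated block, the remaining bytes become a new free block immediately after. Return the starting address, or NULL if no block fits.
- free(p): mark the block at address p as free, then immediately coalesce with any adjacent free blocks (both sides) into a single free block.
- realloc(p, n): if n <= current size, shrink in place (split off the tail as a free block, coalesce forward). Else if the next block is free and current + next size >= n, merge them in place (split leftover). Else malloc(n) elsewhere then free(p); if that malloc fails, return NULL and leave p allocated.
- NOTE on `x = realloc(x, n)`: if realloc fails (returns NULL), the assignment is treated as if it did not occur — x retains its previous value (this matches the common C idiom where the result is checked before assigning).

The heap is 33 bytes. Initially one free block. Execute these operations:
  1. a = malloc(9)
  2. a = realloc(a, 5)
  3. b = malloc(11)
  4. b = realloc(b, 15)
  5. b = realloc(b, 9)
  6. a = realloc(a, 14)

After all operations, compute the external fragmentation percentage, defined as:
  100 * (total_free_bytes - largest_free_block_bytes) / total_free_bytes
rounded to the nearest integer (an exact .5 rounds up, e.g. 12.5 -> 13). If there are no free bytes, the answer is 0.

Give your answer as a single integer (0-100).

Answer: 50

Derivation:
Op 1: a = malloc(9) -> a = 0; heap: [0-8 ALLOC][9-32 FREE]
Op 2: a = realloc(a, 5) -> a = 0; heap: [0-4 ALLOC][5-32 FREE]
Op 3: b = malloc(11) -> b = 5; heap: [0-4 ALLOC][5-15 ALLOC][16-32 FREE]
Op 4: b = realloc(b, 15) -> b = 5; heap: [0-4 ALLOC][5-19 ALLOC][20-32 FREE]
Op 5: b = realloc(b, 9) -> b = 5; heap: [0-4 ALLOC][5-13 ALLOC][14-32 FREE]
Op 6: a = realloc(a, 14) -> a = 14; heap: [0-4 FREE][5-13 ALLOC][14-27 ALLOC][28-32 FREE]
Free blocks: [5 5] total_free=10 largest=5 -> 100*(10-5)/10 = 500/10 = 50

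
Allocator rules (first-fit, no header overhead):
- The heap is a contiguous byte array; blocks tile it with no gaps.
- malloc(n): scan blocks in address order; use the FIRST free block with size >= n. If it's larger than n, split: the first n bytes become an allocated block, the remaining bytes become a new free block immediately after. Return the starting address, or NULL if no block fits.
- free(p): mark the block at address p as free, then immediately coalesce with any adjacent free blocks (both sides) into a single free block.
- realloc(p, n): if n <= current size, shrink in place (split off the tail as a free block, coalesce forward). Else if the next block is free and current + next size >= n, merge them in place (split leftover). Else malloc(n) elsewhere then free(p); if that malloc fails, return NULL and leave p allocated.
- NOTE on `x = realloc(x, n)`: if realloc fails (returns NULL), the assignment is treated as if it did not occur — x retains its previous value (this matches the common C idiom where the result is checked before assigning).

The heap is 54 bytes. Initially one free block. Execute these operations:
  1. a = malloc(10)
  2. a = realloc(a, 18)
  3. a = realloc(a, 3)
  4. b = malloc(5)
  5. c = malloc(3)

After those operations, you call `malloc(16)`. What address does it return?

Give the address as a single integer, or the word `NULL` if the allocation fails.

Op 1: a = malloc(10) -> a = 0; heap: [0-9 ALLOC][10-53 FREE]
Op 2: a = realloc(a, 18) -> a = 0; heap: [0-17 ALLOC][18-53 FREE]
Op 3: a = realloc(a, 3) -> a = 0; heap: [0-2 ALLOC][3-53 FREE]
Op 4: b = malloc(5) -> b = 3; heap: [0-2 ALLOC][3-7 ALLOC][8-53 FREE]
Op 5: c = malloc(3) -> c = 8; heap: [0-2 ALLOC][3-7 ALLOC][8-10 ALLOC][11-53 FREE]
malloc(16): first-fit scan over [0-2 ALLOC][3-7 ALLOC][8-10 ALLOC][11-53 FREE] -> 11

Answer: 11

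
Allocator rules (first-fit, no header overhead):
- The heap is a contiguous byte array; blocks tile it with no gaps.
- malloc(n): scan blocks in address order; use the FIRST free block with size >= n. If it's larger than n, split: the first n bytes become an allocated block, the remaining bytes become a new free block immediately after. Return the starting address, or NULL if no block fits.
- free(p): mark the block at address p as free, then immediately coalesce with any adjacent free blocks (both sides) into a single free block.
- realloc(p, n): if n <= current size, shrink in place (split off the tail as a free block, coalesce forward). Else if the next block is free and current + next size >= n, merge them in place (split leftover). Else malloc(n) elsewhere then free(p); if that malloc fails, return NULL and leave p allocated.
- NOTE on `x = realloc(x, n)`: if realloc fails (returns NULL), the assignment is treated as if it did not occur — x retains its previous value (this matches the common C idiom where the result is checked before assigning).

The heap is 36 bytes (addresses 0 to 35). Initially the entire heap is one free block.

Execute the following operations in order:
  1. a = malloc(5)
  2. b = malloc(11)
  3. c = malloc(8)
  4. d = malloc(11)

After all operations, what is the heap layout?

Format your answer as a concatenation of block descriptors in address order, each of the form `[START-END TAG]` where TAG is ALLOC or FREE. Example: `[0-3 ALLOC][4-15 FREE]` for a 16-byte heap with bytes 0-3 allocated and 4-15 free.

Answer: [0-4 ALLOC][5-15 ALLOC][16-23 ALLOC][24-34 ALLOC][35-35 FREE]

Derivation:
Op 1: a = malloc(5) -> a = 0; heap: [0-4 ALLOC][5-35 FREE]
Op 2: b = malloc(11) -> b = 5; heap: [0-4 ALLOC][5-15 ALLOC][16-35 FREE]
Op 3: c = malloc(8) -> c = 16; heap: [0-4 ALLOC][5-15 ALLOC][16-23 ALLOC][24-35 FREE]
Op 4: d = malloc(11) -> d = 24; heap: [0-4 ALLOC][5-15 ALLOC][16-23 ALLOC][24-34 ALLOC][35-35 FREE]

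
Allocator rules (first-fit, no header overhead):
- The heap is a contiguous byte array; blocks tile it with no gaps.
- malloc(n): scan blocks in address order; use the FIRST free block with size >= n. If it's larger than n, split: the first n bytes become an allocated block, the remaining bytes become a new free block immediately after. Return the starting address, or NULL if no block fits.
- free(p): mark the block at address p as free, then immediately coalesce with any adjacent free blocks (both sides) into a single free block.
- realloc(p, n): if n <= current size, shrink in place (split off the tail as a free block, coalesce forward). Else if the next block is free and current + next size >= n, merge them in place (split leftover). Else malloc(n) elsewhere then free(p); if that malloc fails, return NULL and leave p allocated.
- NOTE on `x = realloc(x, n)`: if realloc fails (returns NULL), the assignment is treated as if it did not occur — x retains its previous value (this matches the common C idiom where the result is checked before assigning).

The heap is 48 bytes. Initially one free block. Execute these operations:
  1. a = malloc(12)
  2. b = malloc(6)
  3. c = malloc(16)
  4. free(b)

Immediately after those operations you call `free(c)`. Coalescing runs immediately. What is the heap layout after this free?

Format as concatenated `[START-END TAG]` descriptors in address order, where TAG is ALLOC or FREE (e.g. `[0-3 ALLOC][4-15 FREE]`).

Op 1: a = malloc(12) -> a = 0; heap: [0-11 ALLOC][12-47 FREE]
Op 2: b = malloc(6) -> b = 12; heap: [0-11 ALLOC][12-17 ALLOC][18-47 FREE]
Op 3: c = malloc(16) -> c = 18; heap: [0-11 ALLOC][12-17 ALLOC][18-33 ALLOC][34-47 FREE]
Op 4: free(b) -> (freed b); heap: [0-11 ALLOC][12-17 FREE][18-33 ALLOC][34-47 FREE]
free(c): c = 18 -> block [18-33 ALLOC]; mark free, coalesce with adjacent free neighbors -> [0-11 ALLOC][12-47 FREE]

Answer: [0-11 ALLOC][12-47 FREE]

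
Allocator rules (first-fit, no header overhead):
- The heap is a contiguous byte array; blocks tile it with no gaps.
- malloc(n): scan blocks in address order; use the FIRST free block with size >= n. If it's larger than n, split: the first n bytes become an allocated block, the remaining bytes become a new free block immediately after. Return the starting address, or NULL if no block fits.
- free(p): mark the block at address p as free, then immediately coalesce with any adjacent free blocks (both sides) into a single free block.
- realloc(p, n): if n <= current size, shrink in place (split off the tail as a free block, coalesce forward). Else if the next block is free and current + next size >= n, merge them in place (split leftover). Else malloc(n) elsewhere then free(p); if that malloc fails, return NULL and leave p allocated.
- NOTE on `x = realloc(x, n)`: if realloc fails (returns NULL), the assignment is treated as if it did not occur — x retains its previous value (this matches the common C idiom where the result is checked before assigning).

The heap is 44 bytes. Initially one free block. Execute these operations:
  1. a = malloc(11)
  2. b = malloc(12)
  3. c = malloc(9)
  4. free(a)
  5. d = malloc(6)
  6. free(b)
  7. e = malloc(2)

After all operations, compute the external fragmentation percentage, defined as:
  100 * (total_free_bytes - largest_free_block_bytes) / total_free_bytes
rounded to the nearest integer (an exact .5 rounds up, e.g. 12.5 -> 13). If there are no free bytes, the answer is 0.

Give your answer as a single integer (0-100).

Op 1: a = malloc(11) -> a = 0; heap: [0-10 ALLOC][11-43 FREE]
Op 2: b = malloc(12) -> b = 11; heap: [0-10 ALLOC][11-22 ALLOC][23-43 FREE]
Op 3: c = malloc(9) -> c = 23; heap: [0-10 ALLOC][11-22 ALLOC][23-31 ALLOC][32-43 FREE]
Op 4: free(a) -> (freed a); heap: [0-10 FREE][11-22 ALLOC][23-31 ALLOC][32-43 FREE]
Op 5: d = malloc(6) -> d = 0; heap: [0-5 ALLOC][6-10 FREE][11-22 ALLOC][23-31 ALLOC][32-43 FREE]
Op 6: free(b) -> (freed b); heap: [0-5 ALLOC][6-22 FREE][23-31 ALLOC][32-43 FREE]
Op 7: e = malloc(2) -> e = 6; heap: [0-5 ALLOC][6-7 ALLOC][8-22 FREE][23-31 ALLOC][32-43 FREE]
Free blocks: [15 12] total_free=27 largest=15 -> 100*(27-15)/27 = 1200/27 ≈ 44.444 -> rounds to 44

Answer: 44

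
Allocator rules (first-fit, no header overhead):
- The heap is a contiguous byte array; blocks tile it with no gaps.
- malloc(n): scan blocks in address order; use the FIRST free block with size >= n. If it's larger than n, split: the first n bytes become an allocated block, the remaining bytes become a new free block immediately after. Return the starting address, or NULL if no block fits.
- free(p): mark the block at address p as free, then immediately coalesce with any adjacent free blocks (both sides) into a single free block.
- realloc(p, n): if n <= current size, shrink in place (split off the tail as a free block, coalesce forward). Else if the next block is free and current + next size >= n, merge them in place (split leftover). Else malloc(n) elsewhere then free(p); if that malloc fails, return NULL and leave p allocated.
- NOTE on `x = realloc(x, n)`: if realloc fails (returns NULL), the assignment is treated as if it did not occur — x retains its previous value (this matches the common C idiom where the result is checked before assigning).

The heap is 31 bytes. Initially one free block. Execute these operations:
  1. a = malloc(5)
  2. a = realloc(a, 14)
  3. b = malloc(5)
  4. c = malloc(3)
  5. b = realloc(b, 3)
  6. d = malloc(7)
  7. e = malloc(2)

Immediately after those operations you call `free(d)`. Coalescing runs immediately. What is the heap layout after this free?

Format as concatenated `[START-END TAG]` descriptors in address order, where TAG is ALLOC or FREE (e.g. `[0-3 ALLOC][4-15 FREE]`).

Answer: [0-13 ALLOC][14-16 ALLOC][17-18 ALLOC][19-21 ALLOC][22-30 FREE]

Derivation:
Op 1: a = malloc(5) -> a = 0; heap: [0-4 ALLOC][5-30 FREE]
Op 2: a = realloc(a, 14) -> a = 0; heap: [0-13 ALLOC][14-30 FREE]
Op 3: b = malloc(5) -> b = 14; heap: [0-13 ALLOC][14-18 ALLOC][19-30 FREE]
Op 4: c = malloc(3) -> c = 19; heap: [0-13 ALLOC][14-18 ALLOC][19-21 ALLOC][22-30 FREE]
Op 5: b = realloc(b, 3) -> b = 14; heap: [0-13 ALLOC][14-16 ALLOC][17-18 FREE][19-21 ALLOC][22-30 FREE]
Op 6: d = malloc(7) -> d = 22; heap: [0-13 ALLOC][14-16 ALLOC][17-18 FREE][19-21 ALLOC][22-28 ALLOC][29-30 FREE]
Op 7: e = malloc(2) -> e = 17; heap: [0-13 ALLOC][14-16 ALLOC][17-18 ALLOC][19-21 ALLOC][22-28 ALLOC][29-30 FREE]
free(d): d = 22 -> block [22-28 ALLOC]; mark free, coalesce with adjacent free neighbors -> [0-13 ALLOC][14-16 ALLOC][17-18 ALLOC][19-21 ALLOC][22-30 FREE]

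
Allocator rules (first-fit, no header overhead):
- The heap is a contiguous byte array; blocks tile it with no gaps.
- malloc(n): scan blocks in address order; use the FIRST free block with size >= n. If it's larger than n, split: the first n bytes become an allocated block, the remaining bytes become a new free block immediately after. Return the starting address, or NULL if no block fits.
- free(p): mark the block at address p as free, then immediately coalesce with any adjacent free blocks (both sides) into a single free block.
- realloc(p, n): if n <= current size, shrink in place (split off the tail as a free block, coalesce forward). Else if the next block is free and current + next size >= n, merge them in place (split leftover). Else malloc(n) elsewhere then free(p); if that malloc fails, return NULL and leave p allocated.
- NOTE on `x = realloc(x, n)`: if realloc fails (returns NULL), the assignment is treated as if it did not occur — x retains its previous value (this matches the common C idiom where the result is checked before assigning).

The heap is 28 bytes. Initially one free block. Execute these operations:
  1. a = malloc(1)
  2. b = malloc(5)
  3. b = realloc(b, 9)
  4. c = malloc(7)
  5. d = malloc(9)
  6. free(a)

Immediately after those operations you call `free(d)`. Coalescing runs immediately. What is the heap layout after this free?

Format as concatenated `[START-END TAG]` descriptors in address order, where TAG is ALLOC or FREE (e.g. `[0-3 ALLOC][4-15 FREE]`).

Answer: [0-0 FREE][1-9 ALLOC][10-16 ALLOC][17-27 FREE]

Derivation:
Op 1: a = malloc(1) -> a = 0; heap: [0-0 ALLOC][1-27 FREE]
Op 2: b = malloc(5) -> b = 1; heap: [0-0 ALLOC][1-5 ALLOC][6-27 FREE]
Op 3: b = realloc(b, 9) -> b = 1; heap: [0-0 ALLOC][1-9 ALLOC][10-27 FREE]
Op 4: c = malloc(7) -> c = 10; heap: [0-0 ALLOC][1-9 ALLOC][10-16 ALLOC][17-27 FREE]
Op 5: d = malloc(9) -> d = 17; heap: [0-0 ALLOC][1-9 ALLOC][10-16 ALLOC][17-25 ALLOC][26-27 FREE]
Op 6: free(a) -> (freed a); heap: [0-0 FREE][1-9 ALLOC][10-16 ALLOC][17-25 ALLOC][26-27 FREE]
free(d): d = 17 -> block [17-25 ALLOC]; mark free, coalesce with adjacent free neighbors -> [0-0 FREE][1-9 ALLOC][10-16 ALLOC][17-27 FREE]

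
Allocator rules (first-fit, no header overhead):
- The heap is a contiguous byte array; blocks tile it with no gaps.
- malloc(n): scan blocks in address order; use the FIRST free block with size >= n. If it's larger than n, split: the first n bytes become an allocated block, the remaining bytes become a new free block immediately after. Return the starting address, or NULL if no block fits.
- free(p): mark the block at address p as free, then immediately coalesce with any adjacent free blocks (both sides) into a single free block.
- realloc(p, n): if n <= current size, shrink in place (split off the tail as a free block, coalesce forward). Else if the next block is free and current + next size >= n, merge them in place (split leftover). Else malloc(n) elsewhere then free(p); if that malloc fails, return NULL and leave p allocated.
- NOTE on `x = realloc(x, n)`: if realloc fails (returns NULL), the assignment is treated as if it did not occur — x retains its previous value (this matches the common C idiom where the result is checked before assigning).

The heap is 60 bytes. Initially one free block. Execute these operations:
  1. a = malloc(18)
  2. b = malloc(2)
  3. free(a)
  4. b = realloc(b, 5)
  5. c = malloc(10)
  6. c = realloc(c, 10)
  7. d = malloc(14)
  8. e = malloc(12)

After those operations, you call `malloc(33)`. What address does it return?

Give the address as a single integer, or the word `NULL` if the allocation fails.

Answer: NULL

Derivation:
Op 1: a = malloc(18) -> a = 0; heap: [0-17 ALLOC][18-59 FREE]
Op 2: b = malloc(2) -> b = 18; heap: [0-17 ALLOC][18-19 ALLOC][20-59 FREE]
Op 3: free(a) -> (freed a); heap: [0-17 FREE][18-19 ALLOC][20-59 FREE]
Op 4: b = realloc(b, 5) -> b = 18; heap: [0-17 FREE][18-22 ALLOC][23-59 FREE]
Op 5: c = malloc(10) -> c = 0; heap: [0-9 ALLOC][10-17 FREE][18-22 ALLOC][23-59 FREE]
Op 6: c = realloc(c, 10) -> c = 0; heap: [0-9 ALLOC][10-17 FREE][18-22 ALLOC][23-59 FREE]
Op 7: d = malloc(14) -> d = 23; heap: [0-9 ALLOC][10-17 FREE][18-22 ALLOC][23-36 ALLOC][37-59 FREE]
Op 8: e = malloc(12) -> e = 37; heap: [0-9 ALLOC][10-17 FREE][18-22 ALLOC][23-36 ALLOC][37-48 ALLOC][49-59 FREE]
malloc(33): first-fit scan over [0-9 ALLOC][10-17 FREE][18-22 ALLOC][23-36 ALLOC][37-48 ALLOC][49-59 FREE] -> NULL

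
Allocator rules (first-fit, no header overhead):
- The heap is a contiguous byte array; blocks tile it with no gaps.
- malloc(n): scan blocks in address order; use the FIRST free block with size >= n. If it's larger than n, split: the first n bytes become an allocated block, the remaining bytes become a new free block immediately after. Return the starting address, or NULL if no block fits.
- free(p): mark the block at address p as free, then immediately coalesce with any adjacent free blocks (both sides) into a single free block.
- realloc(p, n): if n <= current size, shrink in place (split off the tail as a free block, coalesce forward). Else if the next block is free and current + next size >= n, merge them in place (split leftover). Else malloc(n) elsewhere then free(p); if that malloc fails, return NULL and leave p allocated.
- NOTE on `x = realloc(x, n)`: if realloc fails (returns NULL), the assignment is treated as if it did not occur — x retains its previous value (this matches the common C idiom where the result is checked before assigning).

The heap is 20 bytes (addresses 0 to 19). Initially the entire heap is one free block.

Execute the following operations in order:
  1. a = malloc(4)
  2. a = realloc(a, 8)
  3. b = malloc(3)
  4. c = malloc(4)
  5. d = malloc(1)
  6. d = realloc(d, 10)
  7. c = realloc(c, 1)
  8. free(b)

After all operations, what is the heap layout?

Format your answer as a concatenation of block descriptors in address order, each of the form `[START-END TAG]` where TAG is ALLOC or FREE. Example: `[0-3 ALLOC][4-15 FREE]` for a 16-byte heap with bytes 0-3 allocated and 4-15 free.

Answer: [0-7 ALLOC][8-10 FREE][11-11 ALLOC][12-14 FREE][15-15 ALLOC][16-19 FREE]

Derivation:
Op 1: a = malloc(4) -> a = 0; heap: [0-3 ALLOC][4-19 FREE]
Op 2: a = realloc(a, 8) -> a = 0; heap: [0-7 ALLOC][8-19 FREE]
Op 3: b = malloc(3) -> b = 8; heap: [0-7 ALLOC][8-10 ALLOC][11-19 FREE]
Op 4: c = malloc(4) -> c = 11; heap: [0-7 ALLOC][8-10 ALLOC][11-14 ALLOC][15-19 FREE]
Op 5: d = malloc(1) -> d = 15; heap: [0-7 ALLOC][8-10 ALLOC][11-14 ALLOC][15-15 ALLOC][16-19 FREE]
Op 6: d = realloc(d, 10) -> NULL (d unchanged); heap: [0-7 ALLOC][8-10 ALLOC][11-14 ALLOC][15-15 ALLOC][16-19 FREE]
Op 7: c = realloc(c, 1) -> c = 11; heap: [0-7 ALLOC][8-10 ALLOC][11-11 ALLOC][12-14 FREE][15-15 ALLOC][16-19 FREE]
Op 8: free(b) -> (freed b); heap: [0-7 ALLOC][8-10 FREE][11-11 ALLOC][12-14 FREE][15-15 ALLOC][16-19 FREE]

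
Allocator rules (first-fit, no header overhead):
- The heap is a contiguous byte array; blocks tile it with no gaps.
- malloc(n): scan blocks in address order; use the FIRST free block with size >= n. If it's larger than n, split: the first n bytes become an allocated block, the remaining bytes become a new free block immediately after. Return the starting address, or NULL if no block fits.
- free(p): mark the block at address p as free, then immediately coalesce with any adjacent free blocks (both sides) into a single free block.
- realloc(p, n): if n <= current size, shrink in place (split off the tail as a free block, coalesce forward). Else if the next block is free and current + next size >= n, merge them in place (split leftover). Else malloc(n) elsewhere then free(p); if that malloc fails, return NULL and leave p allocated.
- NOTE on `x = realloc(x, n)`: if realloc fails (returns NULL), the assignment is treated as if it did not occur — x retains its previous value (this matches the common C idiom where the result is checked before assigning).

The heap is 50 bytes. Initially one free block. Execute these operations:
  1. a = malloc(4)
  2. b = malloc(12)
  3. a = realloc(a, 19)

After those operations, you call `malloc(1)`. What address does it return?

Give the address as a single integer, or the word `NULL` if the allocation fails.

Op 1: a = malloc(4) -> a = 0; heap: [0-3 ALLOC][4-49 FREE]
Op 2: b = malloc(12) -> b = 4; heap: [0-3 ALLOC][4-15 ALLOC][16-49 FREE]
Op 3: a = realloc(a, 19) -> a = 16; heap: [0-3 FREE][4-15 ALLOC][16-34 ALLOC][35-49 FREE]
malloc(1): first-fit scan over [0-3 FREE][4-15 ALLOC][16-34 ALLOC][35-49 FREE] -> 0

Answer: 0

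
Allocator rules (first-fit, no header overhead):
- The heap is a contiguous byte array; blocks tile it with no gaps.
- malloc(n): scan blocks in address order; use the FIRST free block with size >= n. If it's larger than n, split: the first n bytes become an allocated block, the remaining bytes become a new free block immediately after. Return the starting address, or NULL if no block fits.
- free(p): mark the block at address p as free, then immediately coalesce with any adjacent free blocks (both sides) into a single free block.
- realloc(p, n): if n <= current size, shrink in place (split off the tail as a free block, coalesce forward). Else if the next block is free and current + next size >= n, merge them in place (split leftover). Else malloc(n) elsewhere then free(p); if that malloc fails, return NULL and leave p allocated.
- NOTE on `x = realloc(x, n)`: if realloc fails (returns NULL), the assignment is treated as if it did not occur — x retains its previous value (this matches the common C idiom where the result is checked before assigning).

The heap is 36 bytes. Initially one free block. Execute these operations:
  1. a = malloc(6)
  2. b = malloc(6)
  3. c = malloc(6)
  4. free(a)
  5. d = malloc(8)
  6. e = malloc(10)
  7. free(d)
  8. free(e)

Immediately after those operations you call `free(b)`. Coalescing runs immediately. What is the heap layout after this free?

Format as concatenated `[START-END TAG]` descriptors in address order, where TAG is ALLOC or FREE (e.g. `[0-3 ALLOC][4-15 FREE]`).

Answer: [0-11 FREE][12-17 ALLOC][18-35 FREE]

Derivation:
Op 1: a = malloc(6) -> a = 0; heap: [0-5 ALLOC][6-35 FREE]
Op 2: b = malloc(6) -> b = 6; heap: [0-5 ALLOC][6-11 ALLOC][12-35 FREE]
Op 3: c = malloc(6) -> c = 12; heap: [0-5 ALLOC][6-11 ALLOC][12-17 ALLOC][18-35 FREE]
Op 4: free(a) -> (freed a); heap: [0-5 FREE][6-11 ALLOC][12-17 ALLOC][18-35 FREE]
Op 5: d = malloc(8) -> d = 18; heap: [0-5 FREE][6-11 ALLOC][12-17 ALLOC][18-25 ALLOC][26-35 FREE]
Op 6: e = malloc(10) -> e = 26; heap: [0-5 FREE][6-11 ALLOC][12-17 ALLOC][18-25 ALLOC][26-35 ALLOC]
Op 7: free(d) -> (freed d); heap: [0-5 FREE][6-11 ALLOC][12-17 ALLOC][18-25 FREE][26-35 ALLOC]
Op 8: free(e) -> (freed e); heap: [0-5 FREE][6-11 ALLOC][12-17 ALLOC][18-35 FREE]
free(b): b = 6 -> block [6-11 ALLOC]; mark free, coalesce with adjacent free neighbors -> [0-11 FREE][12-17 ALLOC][18-35 FREE]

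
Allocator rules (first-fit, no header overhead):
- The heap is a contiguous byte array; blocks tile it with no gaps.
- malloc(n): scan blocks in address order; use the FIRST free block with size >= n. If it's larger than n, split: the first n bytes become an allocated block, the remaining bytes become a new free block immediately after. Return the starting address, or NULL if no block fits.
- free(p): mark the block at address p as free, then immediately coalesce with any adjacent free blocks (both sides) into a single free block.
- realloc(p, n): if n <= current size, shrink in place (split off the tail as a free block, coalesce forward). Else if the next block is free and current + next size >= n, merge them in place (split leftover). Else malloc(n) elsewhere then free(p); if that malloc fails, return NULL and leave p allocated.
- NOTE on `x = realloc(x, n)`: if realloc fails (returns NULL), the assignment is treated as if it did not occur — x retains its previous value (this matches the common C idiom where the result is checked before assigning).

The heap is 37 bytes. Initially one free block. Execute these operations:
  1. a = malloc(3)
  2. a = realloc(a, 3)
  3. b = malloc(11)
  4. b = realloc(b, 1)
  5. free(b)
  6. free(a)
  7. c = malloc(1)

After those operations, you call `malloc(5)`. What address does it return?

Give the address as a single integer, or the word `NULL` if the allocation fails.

Answer: 1

Derivation:
Op 1: a = malloc(3) -> a = 0; heap: [0-2 ALLOC][3-36 FREE]
Op 2: a = realloc(a, 3) -> a = 0; heap: [0-2 ALLOC][3-36 FREE]
Op 3: b = malloc(11) -> b = 3; heap: [0-2 ALLOC][3-13 ALLOC][14-36 FREE]
Op 4: b = realloc(b, 1) -> b = 3; heap: [0-2 ALLOC][3-3 ALLOC][4-36 FREE]
Op 5: free(b) -> (freed b); heap: [0-2 ALLOC][3-36 FREE]
Op 6: free(a) -> (freed a); heap: [0-36 FREE]
Op 7: c = malloc(1) -> c = 0; heap: [0-0 ALLOC][1-36 FREE]
malloc(5): first-fit scan over [0-0 ALLOC][1-36 FREE] -> 1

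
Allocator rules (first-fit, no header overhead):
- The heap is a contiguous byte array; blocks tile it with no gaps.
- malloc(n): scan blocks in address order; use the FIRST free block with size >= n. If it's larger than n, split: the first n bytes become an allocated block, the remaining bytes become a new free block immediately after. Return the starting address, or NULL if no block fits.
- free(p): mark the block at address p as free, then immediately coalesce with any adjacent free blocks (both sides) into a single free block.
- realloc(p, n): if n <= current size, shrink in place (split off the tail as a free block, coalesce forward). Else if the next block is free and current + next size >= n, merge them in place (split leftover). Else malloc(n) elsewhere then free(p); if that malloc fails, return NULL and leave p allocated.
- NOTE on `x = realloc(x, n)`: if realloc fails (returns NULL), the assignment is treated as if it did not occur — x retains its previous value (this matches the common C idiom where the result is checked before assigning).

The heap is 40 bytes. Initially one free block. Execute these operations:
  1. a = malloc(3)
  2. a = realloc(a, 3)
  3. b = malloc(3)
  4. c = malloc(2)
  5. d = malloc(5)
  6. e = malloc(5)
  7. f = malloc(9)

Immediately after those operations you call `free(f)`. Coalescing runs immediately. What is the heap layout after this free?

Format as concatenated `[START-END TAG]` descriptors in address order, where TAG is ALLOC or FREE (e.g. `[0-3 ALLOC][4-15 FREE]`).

Answer: [0-2 ALLOC][3-5 ALLOC][6-7 ALLOC][8-12 ALLOC][13-17 ALLOC][18-39 FREE]

Derivation:
Op 1: a = malloc(3) -> a = 0; heap: [0-2 ALLOC][3-39 FREE]
Op 2: a = realloc(a, 3) -> a = 0; heap: [0-2 ALLOC][3-39 FREE]
Op 3: b = malloc(3) -> b = 3; heap: [0-2 ALLOC][3-5 ALLOC][6-39 FREE]
Op 4: c = malloc(2) -> c = 6; heap: [0-2 ALLOC][3-5 ALLOC][6-7 ALLOC][8-39 FREE]
Op 5: d = malloc(5) -> d = 8; heap: [0-2 ALLOC][3-5 ALLOC][6-7 ALLOC][8-12 ALLOC][13-39 FREE]
Op 6: e = malloc(5) -> e = 13; heap: [0-2 ALLOC][3-5 ALLOC][6-7 ALLOC][8-12 ALLOC][13-17 ALLOC][18-39 FREE]
Op 7: f = malloc(9) -> f = 18; heap: [0-2 ALLOC][3-5 ALLOC][6-7 ALLOC][8-12 ALLOC][13-17 ALLOC][18-26 ALLOC][27-39 FREE]
free(f): f = 18 -> block [18-26 ALLOC]; mark free, coalesce with adjacent free neighbors -> [0-2 ALLOC][3-5 ALLOC][6-7 ALLOC][8-12 ALLOC][13-17 ALLOC][18-39 FREE]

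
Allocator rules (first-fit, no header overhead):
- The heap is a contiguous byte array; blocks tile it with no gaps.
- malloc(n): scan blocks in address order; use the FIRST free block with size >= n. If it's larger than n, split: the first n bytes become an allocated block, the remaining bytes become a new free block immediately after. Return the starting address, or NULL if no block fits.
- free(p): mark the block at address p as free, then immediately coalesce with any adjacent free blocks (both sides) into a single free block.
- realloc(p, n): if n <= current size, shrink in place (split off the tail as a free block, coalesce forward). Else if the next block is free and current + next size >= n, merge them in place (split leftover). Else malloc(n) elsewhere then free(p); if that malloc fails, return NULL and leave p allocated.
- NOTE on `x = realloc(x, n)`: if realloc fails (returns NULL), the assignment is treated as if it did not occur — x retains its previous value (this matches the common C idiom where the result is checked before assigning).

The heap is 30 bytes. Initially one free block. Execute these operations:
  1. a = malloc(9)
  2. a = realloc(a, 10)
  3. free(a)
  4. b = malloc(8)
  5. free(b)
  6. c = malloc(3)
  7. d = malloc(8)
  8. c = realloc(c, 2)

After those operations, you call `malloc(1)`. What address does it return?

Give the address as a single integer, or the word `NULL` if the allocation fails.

Op 1: a = malloc(9) -> a = 0; heap: [0-8 ALLOC][9-29 FREE]
Op 2: a = realloc(a, 10) -> a = 0; heap: [0-9 ALLOC][10-29 FREE]
Op 3: free(a) -> (freed a); heap: [0-29 FREE]
Op 4: b = malloc(8) -> b = 0; heap: [0-7 ALLOC][8-29 FREE]
Op 5: free(b) -> (freed b); heap: [0-29 FREE]
Op 6: c = malloc(3) -> c = 0; heap: [0-2 ALLOC][3-29 FREE]
Op 7: d = malloc(8) -> d = 3; heap: [0-2 ALLOC][3-10 ALLOC][11-29 FREE]
Op 8: c = realloc(c, 2) -> c = 0; heap: [0-1 ALLOC][2-2 FREE][3-10 ALLOC][11-29 FREE]
malloc(1): first-fit scan over [0-1 ALLOC][2-2 FREE][3-10 ALLOC][11-29 FREE] -> 2

Answer: 2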